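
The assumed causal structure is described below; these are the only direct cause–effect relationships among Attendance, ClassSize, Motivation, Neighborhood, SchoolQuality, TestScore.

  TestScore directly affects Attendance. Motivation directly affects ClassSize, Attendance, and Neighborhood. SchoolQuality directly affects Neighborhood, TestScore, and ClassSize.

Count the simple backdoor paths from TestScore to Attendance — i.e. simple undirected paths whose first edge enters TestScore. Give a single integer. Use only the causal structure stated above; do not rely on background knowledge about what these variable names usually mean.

2

A backdoor path from TestScore to Attendance is any simple undirected path whose first edge points into TestScore (i.e. leaves TestScore via a parent).
Parents of TestScore: {SchoolQuality}.
Enumerating:
  P1: TestScore <- SchoolQuality -> ClassSize <- Motivation -> Attendance
  P2: TestScore <- SchoolQuality -> Neighborhood <- Motivation -> Attendance
That exhausts the simple backdoor paths. Count: 2.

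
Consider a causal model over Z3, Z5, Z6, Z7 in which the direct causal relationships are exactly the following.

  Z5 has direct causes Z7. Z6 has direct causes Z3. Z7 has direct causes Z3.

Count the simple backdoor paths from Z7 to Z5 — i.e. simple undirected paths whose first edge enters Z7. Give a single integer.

A backdoor path from Z7 to Z5 is any simple undirected path whose first edge points into Z7 (i.e. leaves Z7 via a parent).
Parents of Z7: {Z3}.
No simple path from any parent of Z7 reaches Z5 without revisiting Z7, so there are no backdoor paths.

0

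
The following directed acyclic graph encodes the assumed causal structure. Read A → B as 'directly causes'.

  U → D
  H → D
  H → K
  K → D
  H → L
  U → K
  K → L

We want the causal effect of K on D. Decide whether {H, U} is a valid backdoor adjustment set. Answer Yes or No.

Yes

Backdoor paths from K to D (paths whose first edge points into K):
  P1: K <- H -> D
  P2: K <- U -> D
Condition 1 (no descendant of K in the set): holds — descendants of K are {D, L}; none are in {H, U}.
Condition 2 (every backdoor path blocked by {H, U}):
  P1: blocked at fork node H ∈ conditioning set.
  P2: blocked at fork node U ∈ conditioning set.
{H, U} satisfies the backdoor criterion.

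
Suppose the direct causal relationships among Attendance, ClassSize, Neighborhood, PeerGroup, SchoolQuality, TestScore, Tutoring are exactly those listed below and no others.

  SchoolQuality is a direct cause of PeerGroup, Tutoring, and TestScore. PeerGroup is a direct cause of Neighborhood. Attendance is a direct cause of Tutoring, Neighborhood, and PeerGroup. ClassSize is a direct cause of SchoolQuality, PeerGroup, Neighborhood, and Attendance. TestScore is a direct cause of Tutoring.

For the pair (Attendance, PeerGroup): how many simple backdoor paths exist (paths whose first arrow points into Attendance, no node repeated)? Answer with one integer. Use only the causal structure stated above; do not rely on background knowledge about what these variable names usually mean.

3

A backdoor path from Attendance to PeerGroup is any simple undirected path whose first edge points into Attendance (i.e. leaves Attendance via a parent).
Parents of Attendance: {ClassSize}.
Enumerating:
  P1: Attendance <- ClassSize -> SchoolQuality -> PeerGroup
  P2: Attendance <- ClassSize -> PeerGroup
  P3: Attendance <- ClassSize -> Neighborhood <- PeerGroup
That exhausts the simple backdoor paths. Count: 3.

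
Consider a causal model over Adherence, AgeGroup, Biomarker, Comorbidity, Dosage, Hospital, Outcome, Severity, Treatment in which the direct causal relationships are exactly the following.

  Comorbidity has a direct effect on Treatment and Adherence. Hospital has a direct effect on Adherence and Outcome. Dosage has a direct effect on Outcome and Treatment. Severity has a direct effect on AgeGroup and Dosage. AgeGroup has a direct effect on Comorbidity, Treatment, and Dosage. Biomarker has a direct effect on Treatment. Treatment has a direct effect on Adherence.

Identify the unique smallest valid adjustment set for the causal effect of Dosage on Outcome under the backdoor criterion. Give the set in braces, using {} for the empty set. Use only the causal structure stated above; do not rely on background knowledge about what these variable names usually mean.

Variables eligible for adjustment (non-descendants of Dosage, excluding Dosage and Outcome): {AgeGroup, Biomarker, Comorbidity, Hospital, Severity}.
Backdoor paths from Dosage to Outcome:
  P1: Dosage <- Severity -> AgeGroup -> Comorbidity -> Treatment -> Adherence <- Hospital -> Outcome
  P2: Dosage <- Severity -> AgeGroup -> Comorbidity -> Adherence <- Hospital -> Outcome
  P3: Dosage <- Severity -> AgeGroup -> Treatment <- Comorbidity -> Adherence <- Hospital -> Outcome
  P4: Dosage <- Severity -> AgeGroup -> Treatment -> Adherence <- Hospital -> Outcome
  P5: Dosage <- AgeGroup -> Comorbidity -> Treatment -> Adherence <- Hospital -> Outcome
  P6: Dosage <- AgeGroup -> Comorbidity -> Adherence <- Hospital -> Outcome
  P7: Dosage <- AgeGroup -> Treatment <- Comorbidity -> Adherence <- Hospital -> Outcome
  P8: Dosage <- AgeGroup -> Treatment -> Adherence <- Hospital -> Outcome
Each backdoor path contains an unconditioned collider, so every path is already blocked with the empty conditioning set:
  P1: blocked at collider Adherence (neither it nor any descendant is in the conditioning set).
  P2: blocked at collider Adherence (neither it nor any descendant is in the conditioning set).
  P3: blocked at collider Treatment (neither it nor any descendant is in the conditioning set).
  P4: blocked at collider Adherence (neither it nor any descendant is in the conditioning set).
  P5: blocked at collider Adherence (neither it nor any descendant is in the conditioning set).
  P6: blocked at collider Adherence (neither it nor any descendant is in the conditioning set).
  P7: blocked at collider Treatment (neither it nor any descendant is in the conditioning set).
  P8: blocked at collider Adherence (neither it nor any descendant is in the conditioning set).
The empty set is therefore the unique smallest valid set.

{}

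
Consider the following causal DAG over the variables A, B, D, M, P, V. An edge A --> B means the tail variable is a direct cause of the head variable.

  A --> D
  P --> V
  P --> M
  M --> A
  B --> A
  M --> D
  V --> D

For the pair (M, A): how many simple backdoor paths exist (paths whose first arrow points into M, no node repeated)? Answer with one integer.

A backdoor path from M to A is any simple undirected path whose first edge points into M (i.e. leaves M via a parent).
Parents of M: {P}.
Enumerating:
  P1: M <- P -> V -> D <- A
That exhausts the simple backdoor paths. Count: 1.

1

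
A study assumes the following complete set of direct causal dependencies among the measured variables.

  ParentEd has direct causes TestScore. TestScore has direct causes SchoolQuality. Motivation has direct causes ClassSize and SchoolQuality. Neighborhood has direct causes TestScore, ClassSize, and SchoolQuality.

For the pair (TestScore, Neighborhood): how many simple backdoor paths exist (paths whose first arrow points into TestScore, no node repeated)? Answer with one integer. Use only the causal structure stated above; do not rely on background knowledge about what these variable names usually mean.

A backdoor path from TestScore to Neighborhood is any simple undirected path whose first edge points into TestScore (i.e. leaves TestScore via a parent).
Parents of TestScore: {SchoolQuality}.
Enumerating:
  P1: TestScore <- SchoolQuality -> Motivation <- ClassSize -> Neighborhood
  P2: TestScore <- SchoolQuality -> Neighborhood
That exhausts the simple backdoor paths. Count: 2.

2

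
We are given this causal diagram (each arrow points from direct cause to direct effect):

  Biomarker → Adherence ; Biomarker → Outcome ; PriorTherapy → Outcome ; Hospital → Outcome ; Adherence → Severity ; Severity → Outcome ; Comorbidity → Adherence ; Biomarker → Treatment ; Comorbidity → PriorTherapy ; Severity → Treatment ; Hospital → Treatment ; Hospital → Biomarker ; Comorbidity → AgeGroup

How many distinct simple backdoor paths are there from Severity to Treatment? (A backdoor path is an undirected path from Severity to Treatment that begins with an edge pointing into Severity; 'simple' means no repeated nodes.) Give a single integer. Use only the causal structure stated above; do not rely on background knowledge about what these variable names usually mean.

7

A backdoor path from Severity to Treatment is any simple undirected path whose first edge points into Severity (i.e. leaves Severity via a parent).
Parents of Severity: {Adherence}.
Enumerating:
  P1: Severity <- Adherence <- Comorbidity -> PriorTherapy -> Outcome <- Hospital -> Biomarker -> Treatment
  P2: Severity <- Adherence <- Comorbidity -> PriorTherapy -> Outcome <- Hospital -> Treatment
  P3: Severity <- Adherence <- Comorbidity -> PriorTherapy -> Outcome <- Biomarker <- Hospital -> Treatment
  P4: Severity <- Adherence <- Comorbidity -> PriorTherapy -> Outcome <- Biomarker -> Treatment
  P5: Severity <- Adherence <- Biomarker <- Hospital -> Treatment
  P6: Severity <- Adherence <- Biomarker -> Treatment
  P7: Severity <- Adherence <- Biomarker -> Outcome <- Hospital -> Treatment
That exhausts the simple backdoor paths. Count: 7.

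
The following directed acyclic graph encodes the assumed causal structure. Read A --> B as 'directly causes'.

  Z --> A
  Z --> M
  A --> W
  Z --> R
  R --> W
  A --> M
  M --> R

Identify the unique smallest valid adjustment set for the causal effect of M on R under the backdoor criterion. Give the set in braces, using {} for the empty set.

Variables eligible for adjustment (non-descendants of M, excluding M and R): {A, Z}.
Backdoor paths from M to R:
  P1: M <- Z -> A -> W <- R
  P2: M <- Z -> R
  P3: M <- A <- Z -> R
  P4: M <- A -> W <- R
The empty set is not sufficient: P2 (M <- Z -> R) has no collider blocking it and no conditioned non-collider, so it is open.
Try {Z}:
  P1: blocked at fork node Z ∈ conditioning set.
  P2: blocked at fork node Z ∈ conditioning set.
  P3: blocked at fork node Z ∈ conditioning set.
  P4: blocked at collider W (neither it nor any descendant is in the conditioning set).
{Z} contains no descendant of M and blocks every backdoor path.
No other singleton works — e.g. {A} leaves P2 open — so {Z} is the unique smallest valid adjustment set.

{Z}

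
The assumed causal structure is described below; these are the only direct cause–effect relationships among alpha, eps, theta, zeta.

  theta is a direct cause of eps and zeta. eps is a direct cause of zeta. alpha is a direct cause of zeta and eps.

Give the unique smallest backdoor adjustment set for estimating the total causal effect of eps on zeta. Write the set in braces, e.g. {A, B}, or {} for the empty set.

{alpha, theta}

Variables eligible for adjustment (non-descendants of eps, excluding eps and zeta): {alpha, theta}.
Backdoor paths from eps to zeta:
  P1: eps <- alpha -> zeta
  P2: eps <- theta -> zeta
The empty set is not sufficient: P1 (eps <- alpha -> zeta) has no collider blocking it and no conditioned non-collider, so it is open.
Try {alpha, theta}:
  P1: blocked at fork node alpha ∈ conditioning set.
  P2: blocked at fork node theta ∈ conditioning set.
{alpha, theta} contains no descendant of eps and blocks every backdoor path.
Every element of {alpha, theta} is needed (dropping alpha leaves P1 open; dropping theta leaves P2 open), so no proper subset is valid.
Among all size-2 subsets of the eligible variables, only {alpha, theta} blocks every backdoor path, so it is the unique smallest valid adjustment set.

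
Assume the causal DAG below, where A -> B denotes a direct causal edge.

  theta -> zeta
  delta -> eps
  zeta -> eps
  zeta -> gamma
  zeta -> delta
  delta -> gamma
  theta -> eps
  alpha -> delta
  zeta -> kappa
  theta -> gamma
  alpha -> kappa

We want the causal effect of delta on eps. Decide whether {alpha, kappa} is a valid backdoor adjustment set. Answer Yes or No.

Backdoor paths from delta to eps (paths whose first edge points into delta):
  P1: delta <- alpha -> kappa <- zeta <- theta -> eps
  P2: delta <- alpha -> kappa <- zeta -> eps
  P3: delta <- alpha -> kappa <- zeta -> gamma <- theta -> eps
  P4: delta <- zeta <- theta -> eps
  P5: delta <- zeta -> eps
  P6: delta <- zeta -> gamma <- theta -> eps
Condition 1 (no descendant of delta in the set): holds — descendants of delta are {eps, gamma}; none are in {alpha, kappa}.
Condition 2 (every backdoor path blocked by {alpha, kappa}):
  P1: blocked at fork node alpha ∈ conditioning set.
  P2: blocked at fork node alpha ∈ conditioning set.
  P3: blocked at fork node alpha ∈ conditioning set.
  P4: open — no interior node is in the conditioning set.
  P5: open — no interior node is in the conditioning set.
  P6: blocked at collider gamma (neither it nor any descendant is in the conditioning set).
{alpha, kappa} does not satisfy the backdoor criterion.

No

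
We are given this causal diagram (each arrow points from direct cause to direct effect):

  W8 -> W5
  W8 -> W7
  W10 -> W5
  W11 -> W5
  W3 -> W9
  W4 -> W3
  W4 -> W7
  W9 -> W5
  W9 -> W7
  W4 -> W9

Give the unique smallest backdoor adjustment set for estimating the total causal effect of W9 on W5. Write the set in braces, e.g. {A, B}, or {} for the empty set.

{}

Variables eligible for adjustment (non-descendants of W9, excluding W9 and W5): {W10, W11, W3, W4, W8}.
Backdoor paths from W9 to W5:
  P1: W9 <- W4 -> W7 <- W8 -> W5
  P2: W9 <- W3 <- W4 -> W7 <- W8 -> W5
Each backdoor path contains an unconditioned collider, so every path is already blocked with the empty conditioning set:
  P1: blocked at collider W7 (neither it nor any descendant is in the conditioning set).
  P2: blocked at collider W7 (neither it nor any descendant is in the conditioning set).
The empty set is therefore the unique smallest valid set.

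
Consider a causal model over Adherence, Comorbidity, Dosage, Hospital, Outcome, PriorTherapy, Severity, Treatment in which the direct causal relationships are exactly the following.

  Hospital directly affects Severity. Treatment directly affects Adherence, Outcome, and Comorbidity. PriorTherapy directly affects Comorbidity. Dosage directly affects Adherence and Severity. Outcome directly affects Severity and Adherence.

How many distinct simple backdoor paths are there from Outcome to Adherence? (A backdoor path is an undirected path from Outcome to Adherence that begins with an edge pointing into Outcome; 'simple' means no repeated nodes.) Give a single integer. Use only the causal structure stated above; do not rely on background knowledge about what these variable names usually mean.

A backdoor path from Outcome to Adherence is any simple undirected path whose first edge points into Outcome (i.e. leaves Outcome via a parent).
Parents of Outcome: {Treatment}.
Enumerating:
  P1: Outcome <- Treatment -> Adherence
That exhausts the simple backdoor paths. Count: 1.

1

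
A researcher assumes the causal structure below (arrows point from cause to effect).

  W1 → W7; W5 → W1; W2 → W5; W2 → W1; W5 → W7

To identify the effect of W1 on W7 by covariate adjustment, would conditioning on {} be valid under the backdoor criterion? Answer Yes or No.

Backdoor paths from W1 to W7 (paths whose first edge points into W1):
  P1: W1 <- W2 -> W5 -> W7
  P2: W1 <- W5 -> W7
Condition 1 (no descendant of W1 in the set): holds — descendants of W1 are {W7}; none are in {}.
Condition 2 (every backdoor path blocked by {}):
  P1: open — no interior node is in the conditioning set.
  P2: open — no interior node is in the conditioning set.
{} does not satisfy the backdoor criterion.

No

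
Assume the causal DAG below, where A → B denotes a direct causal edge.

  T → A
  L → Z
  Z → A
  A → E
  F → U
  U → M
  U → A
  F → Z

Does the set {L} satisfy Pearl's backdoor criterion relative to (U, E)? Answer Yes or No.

Backdoor paths from U to E (paths whose first edge points into U):
  P1: U <- F -> Z -> A -> E
Condition 1 (no descendant of U in the set): holds — descendants of U are {A, E, M}; none are in {L}.
Condition 2 (every backdoor path blocked by {L}):
  P1: open — no interior node is in the conditioning set.
{L} does not satisfy the backdoor criterion.

No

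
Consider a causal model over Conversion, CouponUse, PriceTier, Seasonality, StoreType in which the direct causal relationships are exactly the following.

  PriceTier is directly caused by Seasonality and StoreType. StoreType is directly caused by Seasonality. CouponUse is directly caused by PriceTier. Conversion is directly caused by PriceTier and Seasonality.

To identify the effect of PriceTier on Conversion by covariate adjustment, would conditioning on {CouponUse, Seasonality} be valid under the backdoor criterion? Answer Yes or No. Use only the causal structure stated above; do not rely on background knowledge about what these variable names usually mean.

Backdoor paths from PriceTier to Conversion (paths whose first edge points into PriceTier):
  P1: PriceTier <- Seasonality -> Conversion
  P2: PriceTier <- StoreType <- Seasonality -> Conversion
Condition 1 (no descendant of PriceTier in the set): FAILS — CouponUse is a descendant of PriceTier.
Condition 2 (every backdoor path blocked by {CouponUse, Seasonality}):
  P1: blocked at fork node Seasonality ∈ conditioning set.
  P2: blocked at fork node Seasonality ∈ conditioning set.
{CouponUse, Seasonality} does not satisfy the backdoor criterion.

No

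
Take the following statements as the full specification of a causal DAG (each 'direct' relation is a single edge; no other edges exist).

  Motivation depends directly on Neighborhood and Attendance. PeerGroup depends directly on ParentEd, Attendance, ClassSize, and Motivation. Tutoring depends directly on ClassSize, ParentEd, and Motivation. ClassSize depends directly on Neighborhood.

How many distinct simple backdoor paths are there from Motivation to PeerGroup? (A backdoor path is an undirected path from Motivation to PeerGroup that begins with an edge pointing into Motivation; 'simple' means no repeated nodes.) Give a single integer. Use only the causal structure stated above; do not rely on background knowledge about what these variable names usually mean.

A backdoor path from Motivation to PeerGroup is any simple undirected path whose first edge points into Motivation (i.e. leaves Motivation via a parent).
Parents of Motivation: {Attendance, Neighborhood}.
Enumerating:
  P1: Motivation <- Neighborhood -> ClassSize -> PeerGroup
  P2: Motivation <- Neighborhood -> ClassSize -> Tutoring <- ParentEd -> PeerGroup
  P3: Motivation <- Attendance -> PeerGroup
That exhausts the simple backdoor paths. Count: 3.

3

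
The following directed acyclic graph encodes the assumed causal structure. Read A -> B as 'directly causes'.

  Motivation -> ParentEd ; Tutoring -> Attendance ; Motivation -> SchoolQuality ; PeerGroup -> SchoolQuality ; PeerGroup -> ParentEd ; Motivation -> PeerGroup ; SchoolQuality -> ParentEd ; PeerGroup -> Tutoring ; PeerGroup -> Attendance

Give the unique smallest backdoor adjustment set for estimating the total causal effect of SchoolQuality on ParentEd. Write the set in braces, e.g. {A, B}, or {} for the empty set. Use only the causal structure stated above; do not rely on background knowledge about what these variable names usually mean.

{Motivation, PeerGroup}

Variables eligible for adjustment (non-descendants of SchoolQuality, excluding SchoolQuality and ParentEd): {Attendance, Motivation, PeerGroup, Tutoring}.
Backdoor paths from SchoolQuality to ParentEd:
  P1: SchoolQuality <- Motivation -> PeerGroup -> ParentEd
  P2: SchoolQuality <- Motivation -> ParentEd
  P3: SchoolQuality <- PeerGroup <- Motivation -> ParentEd
  P4: SchoolQuality <- PeerGroup -> ParentEd
The empty set is not sufficient: P1 (SchoolQuality <- Motivation -> PeerGroup -> ParentEd) has no collider blocking it and no conditioned non-collider, so it is open.
Try {Motivation, PeerGroup}:
  P1: blocked at fork node Motivation ∈ conditioning set.
  P2: blocked at fork node Motivation ∈ conditioning set.
  P3: blocked at chain node PeerGroup ∈ conditioning set.
  P4: blocked at fork node PeerGroup ∈ conditioning set.
{Motivation, PeerGroup} contains no descendant of SchoolQuality and blocks every backdoor path.
Every element of {Motivation, PeerGroup} is needed (dropping Motivation leaves P2 open; dropping PeerGroup leaves P4 open), so no proper subset is valid.
Among all size-2 subsets of the eligible variables, only {Motivation, PeerGroup} blocks every backdoor path, so it is the unique smallest valid adjustment set.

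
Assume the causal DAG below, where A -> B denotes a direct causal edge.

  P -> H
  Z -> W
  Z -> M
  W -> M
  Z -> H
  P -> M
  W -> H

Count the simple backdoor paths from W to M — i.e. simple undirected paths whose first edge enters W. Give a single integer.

A backdoor path from W to M is any simple undirected path whose first edge points into W (i.e. leaves W via a parent).
Parents of W: {Z}.
Enumerating:
  P1: W <- Z -> H <- P -> M
  P2: W <- Z -> M
That exhausts the simple backdoor paths. Count: 2.

2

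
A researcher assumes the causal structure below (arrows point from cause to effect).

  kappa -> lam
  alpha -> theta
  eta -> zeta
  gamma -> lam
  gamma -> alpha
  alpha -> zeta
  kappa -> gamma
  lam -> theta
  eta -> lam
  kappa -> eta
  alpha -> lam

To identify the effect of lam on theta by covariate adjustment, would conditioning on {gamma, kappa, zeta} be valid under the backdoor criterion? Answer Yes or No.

Backdoor paths from lam to theta (paths whose first edge points into lam):
  P1: lam <- kappa -> gamma -> alpha -> theta
  P2: lam <- kappa -> eta -> zeta <- alpha -> theta
  P3: lam <- gamma <- kappa -> eta -> zeta <- alpha -> theta
  P4: lam <- gamma -> alpha -> theta
  P5: lam <- eta <- kappa -> gamma -> alpha -> theta
  P6: lam <- eta -> zeta <- alpha -> theta
  P7: lam <- alpha -> theta
Condition 1 (no descendant of lam in the set): holds — descendants of lam are {theta}; none are in {gamma, kappa, zeta}.
Condition 2 (every backdoor path blocked by {gamma, kappa, zeta}):
  P1: blocked at fork node kappa ∈ conditioning set.
  P2: blocked at fork node kappa ∈ conditioning set.
  P3: blocked at chain node gamma ∈ conditioning set.
  P4: blocked at fork node gamma ∈ conditioning set.
  P5: blocked at fork node kappa ∈ conditioning set.
  P6: open — collider(s) zeta are conditioned on (or have a conditioned descendant) and no non-collider on the path is in the set.
  P7: open — no interior node is in the conditioning set.
{gamma, kappa, zeta} does not satisfy the backdoor criterion.

No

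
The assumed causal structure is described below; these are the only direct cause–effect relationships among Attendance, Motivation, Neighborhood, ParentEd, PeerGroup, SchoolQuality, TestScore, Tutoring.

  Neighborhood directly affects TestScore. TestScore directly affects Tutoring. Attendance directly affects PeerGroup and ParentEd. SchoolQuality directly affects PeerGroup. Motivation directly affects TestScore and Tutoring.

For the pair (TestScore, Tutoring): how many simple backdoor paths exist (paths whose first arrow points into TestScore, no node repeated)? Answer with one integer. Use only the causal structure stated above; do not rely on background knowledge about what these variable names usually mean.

A backdoor path from TestScore to Tutoring is any simple undirected path whose first edge points into TestScore (i.e. leaves TestScore via a parent).
Parents of TestScore: {Motivation, Neighborhood}.
Enumerating:
  P1: TestScore <- Motivation -> Tutoring
That exhausts the simple backdoor paths. Count: 1.

1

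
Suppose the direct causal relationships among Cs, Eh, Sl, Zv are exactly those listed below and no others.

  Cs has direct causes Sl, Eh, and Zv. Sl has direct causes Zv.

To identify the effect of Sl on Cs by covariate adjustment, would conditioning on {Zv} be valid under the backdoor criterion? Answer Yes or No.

Yes

Backdoor paths from Sl to Cs (paths whose first edge points into Sl):
  P1: Sl <- Zv -> Cs
Condition 1 (no descendant of Sl in the set): holds — descendants of Sl are {Cs}; none are in {Zv}.
Condition 2 (every backdoor path blocked by {Zv}):
  P1: blocked at fork node Zv ∈ conditioning set.
{Zv} satisfies the backdoor criterion.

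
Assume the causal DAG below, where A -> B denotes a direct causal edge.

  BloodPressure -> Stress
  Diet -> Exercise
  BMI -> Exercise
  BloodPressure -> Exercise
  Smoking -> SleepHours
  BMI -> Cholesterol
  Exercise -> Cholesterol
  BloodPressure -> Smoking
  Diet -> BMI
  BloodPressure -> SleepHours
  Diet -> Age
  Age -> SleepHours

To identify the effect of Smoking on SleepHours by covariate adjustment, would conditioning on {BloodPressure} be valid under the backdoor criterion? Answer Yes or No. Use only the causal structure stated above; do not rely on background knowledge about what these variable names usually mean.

Backdoor paths from Smoking to SleepHours (paths whose first edge points into Smoking):
  P1: Smoking <- BloodPressure -> SleepHours
  P2: Smoking <- BloodPressure -> Exercise <- Diet -> Age -> SleepHours
  P3: Smoking <- BloodPressure -> Exercise <- BMI <- Diet -> Age -> SleepHours
  P4: Smoking <- BloodPressure -> Exercise -> Cholesterol <- BMI <- Diet -> Age -> SleepHours
Condition 1 (no descendant of Smoking in the set): holds — descendants of Smoking are {SleepHours}; none are in {BloodPressure}.
Condition 2 (every backdoor path blocked by {BloodPressure}):
  P1: blocked at fork node BloodPressure ∈ conditioning set.
  P2: blocked at fork node BloodPressure ∈ conditioning set.
  P3: blocked at fork node BloodPressure ∈ conditioning set.
  P4: blocked at fork node BloodPressure ∈ conditioning set.
{BloodPressure} satisfies the backdoor criterion.

Yes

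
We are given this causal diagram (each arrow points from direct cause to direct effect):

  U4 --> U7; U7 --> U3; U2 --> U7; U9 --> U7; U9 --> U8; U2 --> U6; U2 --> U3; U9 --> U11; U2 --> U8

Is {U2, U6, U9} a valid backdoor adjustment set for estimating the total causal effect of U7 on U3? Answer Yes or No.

Backdoor paths from U7 to U3 (paths whose first edge points into U7):
  P1: U7 <- U2 -> U3
  P2: U7 <- U9 -> U8 <- U2 -> U3
Condition 1 (no descendant of U7 in the set): holds — descendants of U7 are {U3}; none are in {U2, U6, U9}.
Condition 2 (every backdoor path blocked by {U2, U6, U9}):
  P1: blocked at fork node U2 ∈ conditioning set.
  P2: blocked at fork node U9 ∈ conditioning set.
{U2, U6, U9} satisfies the backdoor criterion.

Yes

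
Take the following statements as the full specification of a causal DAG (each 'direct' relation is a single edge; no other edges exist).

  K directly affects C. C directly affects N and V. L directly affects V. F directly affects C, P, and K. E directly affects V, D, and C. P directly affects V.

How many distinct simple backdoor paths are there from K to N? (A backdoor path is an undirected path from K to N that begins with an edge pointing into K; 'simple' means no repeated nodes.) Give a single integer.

A backdoor path from K to N is any simple undirected path whose first edge points into K (i.e. leaves K via a parent).
Parents of K: {F}.
Enumerating:
  P1: K <- F -> C -> N
  P2: K <- F -> P -> V <- E -> C -> N
  P3: K <- F -> P -> V <- C -> N
That exhausts the simple backdoor paths. Count: 3.

3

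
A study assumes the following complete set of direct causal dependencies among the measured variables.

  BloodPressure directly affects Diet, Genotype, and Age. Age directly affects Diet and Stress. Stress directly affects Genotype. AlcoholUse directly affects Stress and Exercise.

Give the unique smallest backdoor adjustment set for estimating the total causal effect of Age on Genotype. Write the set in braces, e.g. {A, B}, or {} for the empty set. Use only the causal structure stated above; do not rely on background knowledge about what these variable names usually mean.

{BloodPressure}

Variables eligible for adjustment (non-descendants of Age, excluding Age and Genotype): {AlcoholUse, BloodPressure, Exercise}.
Backdoor paths from Age to Genotype:
  P1: Age <- BloodPressure -> Genotype
The empty set is not sufficient: P1 (Age <- BloodPressure -> Genotype) has no collider blocking it and no conditioned non-collider, so it is open.
Try {BloodPressure}:
  P1: blocked at fork node BloodPressure ∈ conditioning set.
{BloodPressure} contains no descendant of Age and blocks every backdoor path.
No other singleton works — e.g. {AlcoholUse} leaves P1 open — so {BloodPressure} is the unique smallest valid adjustment set.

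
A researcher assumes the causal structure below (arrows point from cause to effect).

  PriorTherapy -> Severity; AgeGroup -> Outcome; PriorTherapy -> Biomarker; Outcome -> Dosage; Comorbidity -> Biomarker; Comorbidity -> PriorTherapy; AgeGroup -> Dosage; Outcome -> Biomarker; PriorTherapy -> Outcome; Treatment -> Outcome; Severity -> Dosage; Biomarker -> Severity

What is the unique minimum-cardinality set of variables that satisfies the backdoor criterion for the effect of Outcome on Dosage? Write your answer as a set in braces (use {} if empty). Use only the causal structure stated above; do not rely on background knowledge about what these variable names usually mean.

Variables eligible for adjustment (non-descendants of Outcome, excluding Outcome and Dosage): {AgeGroup, Comorbidity, PriorTherapy, Treatment}.
Backdoor paths from Outcome to Dosage:
  P1: Outcome <- PriorTherapy <- Comorbidity -> Biomarker -> Severity -> Dosage
  P2: Outcome <- PriorTherapy -> Biomarker -> Severity -> Dosage
  P3: Outcome <- PriorTherapy -> Severity -> Dosage
  P4: Outcome <- AgeGroup -> Dosage
The empty set is not sufficient: P1 (Outcome <- PriorTherapy <- Comorbidity -> Biomarker -> Severity -> Dosage) has no collider blocking it and no conditioned non-collider, so it is open.
Try {AgeGroup, PriorTherapy}:
  P1: blocked at chain node PriorTherapy ∈ conditioning set.
  P2: blocked at fork node PriorTherapy ∈ conditioning set.
  P3: blocked at fork node PriorTherapy ∈ conditioning set.
  P4: blocked at fork node AgeGroup ∈ conditioning set.
{AgeGroup, PriorTherapy} contains no descendant of Outcome and blocks every backdoor path.
Every element of {AgeGroup, PriorTherapy} is needed (dropping AgeGroup leaves P4 open; dropping PriorTherapy leaves P1 open), so no proper subset is valid.
Among all size-2 subsets of the eligible variables, only {AgeGroup, PriorTherapy} blocks every backdoor path, so it is the unique smallest valid adjustment set.

{AgeGroup, PriorTherapy}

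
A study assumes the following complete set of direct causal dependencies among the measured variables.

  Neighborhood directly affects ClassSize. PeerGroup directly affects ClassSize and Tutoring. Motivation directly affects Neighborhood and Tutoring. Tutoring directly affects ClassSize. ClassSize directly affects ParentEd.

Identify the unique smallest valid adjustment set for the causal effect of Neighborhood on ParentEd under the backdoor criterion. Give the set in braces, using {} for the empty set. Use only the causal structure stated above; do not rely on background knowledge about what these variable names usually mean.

{Motivation}

Variables eligible for adjustment (non-descendants of Neighborhood, excluding Neighborhood and ParentEd): {Motivation, PeerGroup, Tutoring}.
Backdoor paths from Neighborhood to ParentEd:
  P1: Neighborhood <- Motivation -> Tutoring <- PeerGroup -> ClassSize -> ParentEd
  P2: Neighborhood <- Motivation -> Tutoring -> ClassSize -> ParentEd
The empty set is not sufficient: P2 (Neighborhood <- Motivation -> Tutoring -> ClassSize -> ParentEd) has no collider blocking it and no conditioned non-collider, so it is open.
Try {Motivation}:
  P1: blocked at fork node Motivation ∈ conditioning set.
  P2: blocked at fork node Motivation ∈ conditioning set.
{Motivation} contains no descendant of Neighborhood and blocks every backdoor path.
No other singleton works — e.g. {PeerGroup} leaves P2 open — so {Motivation} is the unique smallest valid adjustment set.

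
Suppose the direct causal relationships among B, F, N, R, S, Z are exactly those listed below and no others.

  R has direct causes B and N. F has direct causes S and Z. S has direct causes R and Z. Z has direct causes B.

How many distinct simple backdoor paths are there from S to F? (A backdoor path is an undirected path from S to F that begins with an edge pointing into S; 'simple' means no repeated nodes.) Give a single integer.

A backdoor path from S to F is any simple undirected path whose first edge points into S (i.e. leaves S via a parent).
Parents of S: {R, Z}.
Enumerating:
  P1: S <- Z -> F
  P2: S <- R <- B -> Z -> F
That exhausts the simple backdoor paths. Count: 2.

2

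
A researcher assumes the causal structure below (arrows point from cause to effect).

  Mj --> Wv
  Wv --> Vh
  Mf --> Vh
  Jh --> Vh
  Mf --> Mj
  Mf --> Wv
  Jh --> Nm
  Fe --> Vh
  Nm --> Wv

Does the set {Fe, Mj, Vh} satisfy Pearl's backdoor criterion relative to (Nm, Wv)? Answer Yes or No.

Backdoor paths from Nm to Wv (paths whose first edge points into Nm):
  P1: Nm <- Jh -> Vh <- Mf -> Mj -> Wv
  P2: Nm <- Jh -> Vh <- Mf -> Wv
  P3: Nm <- Jh -> Vh <- Wv
Condition 1 (no descendant of Nm in the set): FAILS — Vh is a descendant of Nm.
Condition 2 (every backdoor path blocked by {Fe, Mj, Vh}):
  P1: blocked at chain node Mj ∈ conditioning set.
  P2: open — collider(s) Vh are conditioned on (or have a conditioned descendant) and no non-collider on the path is in the set.
  P3: open — collider(s) Vh are conditioned on (or have a conditioned descendant) and no non-collider on the path is in the set.
{Fe, Mj, Vh} does not satisfy the backdoor criterion.

No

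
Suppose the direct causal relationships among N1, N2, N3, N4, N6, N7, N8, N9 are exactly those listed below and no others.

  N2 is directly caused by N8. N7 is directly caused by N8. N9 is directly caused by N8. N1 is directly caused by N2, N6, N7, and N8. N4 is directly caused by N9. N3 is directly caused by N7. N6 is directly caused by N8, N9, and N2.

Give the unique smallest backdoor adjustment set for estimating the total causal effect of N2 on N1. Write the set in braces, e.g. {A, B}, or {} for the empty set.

{N8}

Variables eligible for adjustment (non-descendants of N2, excluding N2 and N1): {N3, N4, N7, N8, N9}.
Backdoor paths from N2 to N1:
  P1: N2 <- N8 -> N9 -> N6 -> N1
  P2: N2 <- N8 -> N7 -> N1
  P3: N2 <- N8 -> N6 -> N1
  P4: N2 <- N8 -> N1
The empty set is not sufficient: P1 (N2 <- N8 -> N9 -> N6 -> N1) has no collider blocking it and no conditioned non-collider, so it is open.
Try {N8}:
  P1: blocked at fork node N8 ∈ conditioning set.
  P2: blocked at fork node N8 ∈ conditioning set.
  P3: blocked at fork node N8 ∈ conditioning set.
  P4: blocked at fork node N8 ∈ conditioning set.
{N8} contains no descendant of N2 and blocks every backdoor path.
No other singleton works — e.g. {N9} leaves P2 open — so {N8} is the unique smallest valid adjustment set.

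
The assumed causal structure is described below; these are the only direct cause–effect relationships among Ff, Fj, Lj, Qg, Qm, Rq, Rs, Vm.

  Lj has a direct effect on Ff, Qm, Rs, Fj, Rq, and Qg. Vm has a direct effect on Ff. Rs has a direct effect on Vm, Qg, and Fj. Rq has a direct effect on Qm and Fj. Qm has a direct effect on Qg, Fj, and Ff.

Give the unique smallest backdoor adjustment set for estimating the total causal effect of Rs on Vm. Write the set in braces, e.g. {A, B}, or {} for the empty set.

Variables eligible for adjustment (non-descendants of Rs, excluding Rs and Vm): {Lj, Qm, Rq}.
Backdoor paths from Rs to Vm:
  P1: Rs <- Lj -> Rq -> Qm -> Ff <- Vm
  P2: Rs <- Lj -> Rq -> Fj <- Qm -> Ff <- Vm
  P3: Rs <- Lj -> Qm -> Ff <- Vm
  P4: Rs <- Lj -> Fj <- Rq -> Qm -> Ff <- Vm
  P5: Rs <- Lj -> Fj <- Qm -> Ff <- Vm
  P6: Rs <- Lj -> Qg <- Qm -> Ff <- Vm
  P7: Rs <- Lj -> Ff <- Vm
Each backdoor path contains an unconditioned collider, so every path is already blocked with the empty conditioning set:
  P1: blocked at collider Ff (neither it nor any descendant is in the conditioning set).
  P2: blocked at collider Fj (neither it nor any descendant is in the conditioning set).
  P3: blocked at collider Ff (neither it nor any descendant is in the conditioning set).
  P4: blocked at collider Fj (neither it nor any descendant is in the conditioning set).
  P5: blocked at collider Fj (neither it nor any descendant is in the conditioning set).
  P6: blocked at collider Qg (neither it nor any descendant is in the conditioning set).
  P7: blocked at collider Ff (neither it nor any descendant is in the conditioning set).
The empty set is therefore the unique smallest valid set.

{}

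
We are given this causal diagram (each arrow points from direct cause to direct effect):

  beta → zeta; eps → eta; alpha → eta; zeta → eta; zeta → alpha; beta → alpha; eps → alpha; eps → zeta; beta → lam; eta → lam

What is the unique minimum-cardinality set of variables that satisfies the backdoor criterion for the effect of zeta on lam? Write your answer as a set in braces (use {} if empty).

{beta, eps}

Variables eligible for adjustment (non-descendants of zeta, excluding zeta and lam): {beta, eps}.
Backdoor paths from zeta to lam:
  P1: zeta <- beta -> alpha <- eps -> eta -> lam
  P2: zeta <- beta -> alpha -> eta -> lam
  P3: zeta <- beta -> lam
  P4: zeta <- eps -> alpha <- beta -> lam
  P5: zeta <- eps -> alpha -> eta -> lam
  P6: zeta <- eps -> eta <- alpha <- beta -> lam
  P7: zeta <- eps -> eta -> lam
The empty set is not sufficient: P2 (zeta <- beta -> alpha -> eta -> lam) has no collider blocking it and no conditioned non-collider, so it is open.
Try {beta, eps}:
  P1: blocked at fork node beta ∈ conditioning set.
  P2: blocked at fork node beta ∈ conditioning set.
  P3: blocked at fork node beta ∈ conditioning set.
  P4: blocked at fork node eps ∈ conditioning set.
  P5: blocked at fork node eps ∈ conditioning set.
  P6: blocked at fork node eps ∈ conditioning set.
  P7: blocked at fork node eps ∈ conditioning set.
{beta, eps} contains no descendant of zeta and blocks every backdoor path.
Every element of {beta, eps} is needed (dropping beta leaves P2 open; dropping eps leaves P5 open), so no proper subset is valid.
Among all size-2 subsets of the eligible variables, only {beta, eps} blocks every backdoor path, so it is the unique smallest valid adjustment set.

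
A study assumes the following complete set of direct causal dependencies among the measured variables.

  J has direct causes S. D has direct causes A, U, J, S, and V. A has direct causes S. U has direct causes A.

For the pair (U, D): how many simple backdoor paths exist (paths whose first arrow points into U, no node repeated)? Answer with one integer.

3

A backdoor path from U to D is any simple undirected path whose first edge points into U (i.e. leaves U via a parent).
Parents of U: {A}.
Enumerating:
  P1: U <- A <- S -> J -> D
  P2: U <- A <- S -> D
  P3: U <- A -> D
That exhausts the simple backdoor paths. Count: 3.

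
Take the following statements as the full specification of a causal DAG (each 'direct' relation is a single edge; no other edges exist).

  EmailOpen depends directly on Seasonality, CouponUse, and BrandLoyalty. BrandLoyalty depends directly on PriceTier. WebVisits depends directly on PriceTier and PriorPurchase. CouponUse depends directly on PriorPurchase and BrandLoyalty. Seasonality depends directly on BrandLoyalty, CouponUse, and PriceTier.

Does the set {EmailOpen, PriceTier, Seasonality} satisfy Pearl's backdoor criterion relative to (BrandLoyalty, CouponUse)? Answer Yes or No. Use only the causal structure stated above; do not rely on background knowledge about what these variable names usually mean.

No

Backdoor paths from BrandLoyalty to CouponUse (paths whose first edge points into BrandLoyalty):
  P1: BrandLoyalty <- PriceTier -> Seasonality <- CouponUse
  P2: BrandLoyalty <- PriceTier -> Seasonality -> EmailOpen <- CouponUse
  P3: BrandLoyalty <- PriceTier -> WebVisits <- PriorPurchase -> CouponUse
Condition 1 (no descendant of BrandLoyalty in the set): FAILS — EmailOpen and Seasonality are descendants of BrandLoyalty.
Condition 2 (every backdoor path blocked by {EmailOpen, PriceTier, Seasonality}):
  P1: blocked at fork node PriceTier ∈ conditioning set.
  P2: blocked at fork node PriceTier ∈ conditioning set.
  P3: blocked at fork node PriceTier ∈ conditioning set.
{EmailOpen, PriceTier, Seasonality} does not satisfy the backdoor criterion.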